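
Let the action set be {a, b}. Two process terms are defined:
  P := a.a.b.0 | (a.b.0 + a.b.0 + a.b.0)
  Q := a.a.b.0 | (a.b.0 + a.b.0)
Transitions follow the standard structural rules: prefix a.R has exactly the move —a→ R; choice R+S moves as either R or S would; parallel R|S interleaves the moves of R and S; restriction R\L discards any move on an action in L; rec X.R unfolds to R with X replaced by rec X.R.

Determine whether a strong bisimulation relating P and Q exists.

P's transition system — 12 states:
  s0 = a.a.b.0 | (a.b.0 + a.b.0 + a.b.0) ⊢ —a→ s1, —a→ s2
  s1 = a.a.b.0 | b.0 ⊢ —a→ s3, —b→ s4
  s2 = a.b.0 | (a.b.0 + a.b.0 + a.b.0) ⊢ —a→ s3, —a→ s5
  s3 = a.b.0 | b.0 ⊢ —a→ s6, —b→ s7
  s4 = a.a.b.0 | 0 ⊢ —a→ s7
  s5 = b.0 | (a.b.0 + a.b.0 + a.b.0) ⊢ —a→ s6, —b→ s8
  s6 = b.0 | b.0 ⊢ —b→ s10, —b→ s9
  s7 = a.b.0 | 0 ⊢ —a→ s10
  s8 = 0 | (a.b.0 + a.b.0 + a.b.0) ⊢ —a→ s9
  s9 = 0 | b.0 ⊢ —b→ s11
  s10 = b.0 | 0 ⊢ —b→ s11
  s11 = 0 | 0 ⊢ deadlocked
Q's transition system — 12 states:
  t0 = a.a.b.0 | (a.b.0 + a.b.0) ⊢ —a→ t1, —a→ t2
  t1 = a.a.b.0 | b.0 ⊢ —a→ t3, —b→ t4
  t2 = a.b.0 | (a.b.0 + a.b.0) ⊢ —a→ t3, —a→ t5
  t3 = a.b.0 | b.0 ⊢ —a→ t6, —b→ t7
  t4 = a.a.b.0 | 0 ⊢ —a→ t7
  t5 = b.0 | (a.b.0 + a.b.0) ⊢ —a→ t6, —b→ t8
  t6 = b.0 | b.0 ⊢ —b→ t10, —b→ t9
  t7 = a.b.0 | 0 ⊢ —a→ t10
  t8 = 0 | (a.b.0 + a.b.0) ⊢ —a→ t9
  t9 = 0 | b.0 ⊢ —b→ t11
  t10 = b.0 | 0 ⊢ —b→ t11
  t11 = 0 | 0 ⊢ deadlocked
Bisimilarity quotient blocks:
  B0 = {s0, t0}
  B1 = {s1, t1}
  B2 = {s4, t4}
  B3 = {s7, s8, t7, t8}
  B4 = {s10, s9, t10, t9}
  B5 = {s11, t11}
  B6 = {s3, s5, t3, t5}
  B7 = {s6, t6}
  B8 = {s2, t2}
s0 ∈ B0, t0 ∈ B0 → same block

YES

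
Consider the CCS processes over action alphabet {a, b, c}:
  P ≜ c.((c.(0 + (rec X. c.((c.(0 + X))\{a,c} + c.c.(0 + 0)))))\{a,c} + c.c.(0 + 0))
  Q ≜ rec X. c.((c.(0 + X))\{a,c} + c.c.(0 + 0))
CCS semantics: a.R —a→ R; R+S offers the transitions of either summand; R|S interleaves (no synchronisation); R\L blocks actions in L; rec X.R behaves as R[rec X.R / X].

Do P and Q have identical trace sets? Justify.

Reachable graph of P (4 states):
  m0 = c.((c.(0 + (rec X. c.((c.(0 + X))\{a,c} + c.c.(0 + 0)))))\{a,c} + c.c.(0 + 0)) | —c→ m1
  m1 = (c.(0 + (rec X. c.((c.(0 + X))\{a,c} + c.c.(0 + 0)))))\{a,c} + c.c.(0 + 0) | —c→ m2
  m2 = c.(0 + 0) | —c→ m3
  m3 = 0 + 0 | ∅
Reachable graph of Q (4 states):
  n0 = rec X. c.((c.(0 + X))\{a,c} + c.c.(0 + 0)) | —c→ n1
  n1 = (c.(0 + (rec X. c.((c.(0 + X))\{a,c} + c.c.(0 + 0)))))\{a,c} + c.c.(0 + 0) | —c→ n2
  n2 = c.(0 + 0) | —c→ n3
  n3 = 0 + 0 | ∅
Bisimilarity quotient blocks:
  B0 = {m0, n0}
  B1 = {m1, n1}
  B2 = {m2, n2}
  B3 = {m3, n3}
m0 ∈ B0, n0 ∈ B0 → same block
Bisimilar ⇒ trace-equivalent.

trace-equivalent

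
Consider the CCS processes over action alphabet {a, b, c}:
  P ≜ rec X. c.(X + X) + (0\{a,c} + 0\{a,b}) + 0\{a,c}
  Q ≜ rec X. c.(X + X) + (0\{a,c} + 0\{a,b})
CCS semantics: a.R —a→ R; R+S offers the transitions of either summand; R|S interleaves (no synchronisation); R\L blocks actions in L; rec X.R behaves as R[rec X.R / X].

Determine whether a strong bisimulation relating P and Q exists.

P's transition system — 2 states:
  s0 = rec X. c.(X + X) + (0\{a,c} + 0\{a,b}) + 0\{a,c} ⊢ ··c··> s1
  s1 = (rec X. c.(X + X) + (0\{a,c} + 0\{a,b}) + 0\{a,c}) + (rec X. c.(X + X) + (0\{a,c} + 0\{a,b}) + 0\{a,c}) ⊢ ··c··> s1
Q's transition system — 2 states:
  t0 = rec X. c.(X + X) + (0\{a,c} + 0\{a,b}) ⊢ ··c··> t1
  t1 = (rec X. c.(X + X) + (0\{a,c} + 0\{a,b})) + (rec X. c.(X + X) + (0\{a,c} + 0\{a,b})) ⊢ ··c··> t1
Coarsest stable partition (strong bisimilarity classes):
  B0 = {s0, s1, t0, t1}
s0 ∈ B0, t0 ∈ B0 → same block

P ~ Q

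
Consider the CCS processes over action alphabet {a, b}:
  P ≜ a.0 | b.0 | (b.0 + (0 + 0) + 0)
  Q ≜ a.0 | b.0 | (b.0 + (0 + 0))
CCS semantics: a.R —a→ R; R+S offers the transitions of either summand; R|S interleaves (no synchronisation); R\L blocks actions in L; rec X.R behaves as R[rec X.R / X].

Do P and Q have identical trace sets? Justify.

Reachable graph of P (8 states):
  p0 = a.0 | b.0 | (b.0 + (0 + 0) + 0) → ··a··> p1, ··b··> p2, ··b··> p3
  p1 = 0 | b.0 | (b.0 + (0 + 0) + 0) → ··b··> p4, ··b··> p5
  p2 = a.0 | 0 | (b.0 + (0 + 0) + 0) → ··a··> p4, ··b··> p6
  p3 = a.0 | b.0 | 0 → ··a··> p5, ··b··> p6
  p4 = 0 | 0 | (b.0 + (0 + 0) + 0) → ··b··> p7
  p5 = 0 | b.0 | 0 → ··b··> p7
  p6 = a.0 | 0 | 0 → ··a··> p7
  p7 = 0 | 0 | 0 → ∅
Reachable graph of Q (8 states):
  q0 = a.0 | b.0 | (b.0 + (0 + 0)) → ··a··> q1, ··b··> q2, ··b··> q3
  q1 = 0 | b.0 | (b.0 + (0 + 0)) → ··b··> q4, ··b··> q5
  q2 = a.0 | 0 | (b.0 + (0 + 0)) → ··a··> q4, ··b··> q6
  q3 = a.0 | b.0 | 0 → ··a··> q5, ··b··> q6
  q4 = 0 | 0 | (b.0 + (0 + 0)) → ··b··> q7
  q5 = 0 | b.0 | 0 → ··b··> q7
  q6 = a.0 | 0 | 0 → ··a··> q7
  q7 = 0 | 0 | 0 → ∅
Partition-refinement fixed point:
  B0 = {p0, q0}
  B1 = {p1, q1}
  B2 = {p4, p5, q4, q5}
  B3 = {p7, q7}
  B4 = {p2, p3, q2, q3}
  B5 = {p6, q6}
p0 ∈ B0, q0 ∈ B0 → same block
Bisimilar ⇒ trace-equivalent.

traces(P) = traces(Q)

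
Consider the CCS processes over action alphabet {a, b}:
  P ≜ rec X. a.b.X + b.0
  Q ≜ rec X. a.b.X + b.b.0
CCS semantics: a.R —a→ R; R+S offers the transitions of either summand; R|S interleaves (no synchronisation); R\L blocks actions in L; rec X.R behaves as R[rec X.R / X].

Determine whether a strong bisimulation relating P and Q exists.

not bisimilar

P's transition system — 3 states:
  u0 = rec X. a.b.X + b.0 ⊢ ··a··> u1, ··b··> u2
  u1 = b.(rec X. a.b.X + b.0) ⊢ ··b··> u0
  u2 = 0 ⊢ (no moves)
Q's transition system — 4 states:
  v0 = rec X. a.b.X + b.b.0 ⊢ ··a··> v1, ··b··> v2
  v1 = b.(rec X. a.b.X + b.b.0) ⊢ ··b··> v0
  v2 = b.0 ⊢ ··b··> v3
  v3 = 0 ⊢ (no moves)
Partition-refinement fixed point:
  B0 = {u0}
  B1 = {u2, v3}
  B2 = {u1}
  B3 = {v0}
  B4 = {v1}
  B5 = {v2}
u0 ∈ B0, v0 ∈ B3 → different blocks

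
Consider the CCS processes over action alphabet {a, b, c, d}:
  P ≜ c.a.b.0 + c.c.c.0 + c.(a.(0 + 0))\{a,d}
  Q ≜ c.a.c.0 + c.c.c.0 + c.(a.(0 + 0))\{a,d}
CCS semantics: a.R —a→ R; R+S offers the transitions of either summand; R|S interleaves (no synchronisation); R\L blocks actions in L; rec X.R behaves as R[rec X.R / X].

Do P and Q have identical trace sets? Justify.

LTS(P): 7 reachable states
  u0 = c.a.b.0 + c.c.c.0 + c.(a.(0 + 0))\{a,d} ⊢ =c=> u1, =c=> u2, =c=> u3
  u1 = (a.(0 + 0))\{a,d} ⊢ stopped
  u2 = a.b.0 ⊢ =a=> u4
  u3 = c.c.0 ⊢ =c=> u5
  u4 = b.0 ⊢ =b=> u6
  u5 = c.0 ⊢ =c=> u6
  u6 = 0 ⊢ stopped
LTS(Q): 6 reachable states
  v0 = c.a.c.0 + c.c.c.0 + c.(a.(0 + 0))\{a,d} ⊢ =c=> v1, =c=> v2, =c=> v3
  v1 = (a.(0 + 0))\{a,d} ⊢ stopped
  v2 = a.c.0 ⊢ =a=> v4
  v3 = c.c.0 ⊢ =c=> v4
  v4 = c.0 ⊢ =c=> v5
  v5 = 0 ⊢ stopped
Run σ = ⟨cab⟩ on P: start {u0}
  step 1 (c): {u1, u2, u3}
  step 2 (a): {u4}
  step 3 (b): {u6}
  P completes σ.
Run σ = ⟨cab⟩ on Q: start {v0}
  step 1 (c): {v1, v2, v3}
  step 2 (a): {v4}
  step 3 (b): ∅  — Q cannot continue

NO — witness ⟨cab⟩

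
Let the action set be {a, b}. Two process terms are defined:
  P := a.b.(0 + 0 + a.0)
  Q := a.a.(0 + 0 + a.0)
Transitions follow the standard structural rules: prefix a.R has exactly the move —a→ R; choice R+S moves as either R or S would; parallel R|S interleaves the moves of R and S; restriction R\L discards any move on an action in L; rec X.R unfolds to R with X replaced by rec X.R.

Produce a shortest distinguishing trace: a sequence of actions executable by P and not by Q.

LTS(P): 4 reachable states
  u0 = a.b.(0 + 0 + a.0) :: =a=> u1
  u1 = b.(0 + 0 + a.0) :: =b=> u2
  u2 = 0 + 0 + a.0 :: =a=> u3
  u3 = 0 :: ·
LTS(Q): 4 reachable states
  v0 = a.a.(0 + 0 + a.0) :: =a=> v1
  v1 = a.(0 + 0 + a.0) :: =a=> v2
  v2 = 0 + 0 + a.0 :: =a=> v3
  v3 = 0 :: ·
Trace ⟨ab⟩ through P, begin at {u0}:
  after a @ step 1: {u1}
  after b @ step 2: {u2}
  ✓ P
Trace ⟨ab⟩ through Q, begin at {v0}:
  after a @ step 1: {v1}
  after b @ step 2: no successor for Q

ab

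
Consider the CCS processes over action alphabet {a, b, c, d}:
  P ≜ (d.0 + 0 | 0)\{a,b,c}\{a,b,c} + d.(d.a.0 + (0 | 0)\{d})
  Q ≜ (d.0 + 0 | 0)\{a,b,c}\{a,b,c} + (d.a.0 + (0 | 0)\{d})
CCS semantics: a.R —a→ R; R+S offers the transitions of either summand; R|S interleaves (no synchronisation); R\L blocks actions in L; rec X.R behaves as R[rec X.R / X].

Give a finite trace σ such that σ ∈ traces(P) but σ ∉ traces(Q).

dd

P's transition system — 5 states:
  s0 = (d.0 + 0 | 0)\{a,b,c}\{a,b,c} + d.(d.a.0 + (0 | 0)\{d}) :: —d→ s1, —d→ s2
  s1 = 0\{a,b,c}\{a,b,c} :: deadlocked
  s2 = d.a.0 + (0 | 0)\{d} :: —d→ s3
  s3 = a.0 :: —a→ s4
  s4 = 0 :: deadlocked
Q's transition system — 4 states:
  t0 = (d.0 + 0 | 0)\{a,b,c}\{a,b,c} + (d.a.0 + (0 | 0)\{d}) :: —d→ t1, —d→ t2
  t1 = 0\{a,b,c}\{a,b,c} :: deadlocked
  t2 = a.0 :: —a→ t3
  t3 = 0 :: deadlocked
Run σ = ⟨dd⟩ on P: start {s0}
  after d @ step 1: {s1, s2}
  after d @ step 2: {s3}
  — P admits the full trace.
Run σ = ⟨dd⟩ on Q: start {t0}
  after d @ step 1: {t1, t2}
  after d @ step 2: ∅  — Q cannot continue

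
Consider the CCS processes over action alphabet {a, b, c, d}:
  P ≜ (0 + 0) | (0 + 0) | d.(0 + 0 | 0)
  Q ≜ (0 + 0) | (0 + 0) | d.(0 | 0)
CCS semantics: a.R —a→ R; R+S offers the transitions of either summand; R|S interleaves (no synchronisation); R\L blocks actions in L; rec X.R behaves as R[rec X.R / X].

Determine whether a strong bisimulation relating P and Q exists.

LTS(P): 2 reachable states
  s0 = (0 + 0) | (0 + 0) | d.(0 + 0 | 0) :: =d=> s1
  s1 = (0 + 0) | (0 + 0) | (0 + 0 | 0) :: ·
LTS(Q): 2 reachable states
  t0 = (0 + 0) | (0 + 0) | d.(0 | 0) :: =d=> t1
  t1 = (0 + 0) | (0 + 0) | (0 | 0) :: ·
Partition-refinement fixed point:
  B0 = {s0, t0}
  B1 = {s1, t1}
s0 ∈ B0, t0 ∈ B0 → same block

bisimilar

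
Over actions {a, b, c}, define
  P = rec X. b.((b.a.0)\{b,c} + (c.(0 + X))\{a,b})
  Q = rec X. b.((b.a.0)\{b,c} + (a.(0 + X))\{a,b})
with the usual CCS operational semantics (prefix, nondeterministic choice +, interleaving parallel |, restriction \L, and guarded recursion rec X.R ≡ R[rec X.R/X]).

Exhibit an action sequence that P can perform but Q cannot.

Reachable graph of P (3 states):
  p0 = rec X. b.((b.a.0)\{b,c} + (c.(0 + X))\{a,b}) has moves --b--▸ p1
  p1 = (b.a.0)\{b,c} + (c.(0 + (rec X. b.((b.a.0)\{b,c} + (c.(0 + X))\{a,b}))))\{a,b} has moves --c--▸ p2
  p2 = (0 + (rec X. b.((b.a.0)\{b,c} + (c.(0 + X))\{a,b})))\{a,b} has moves ·
Reachable graph of Q (2 states):
  q0 = rec X. b.((b.a.0)\{b,c} + (a.(0 + X))\{a,b}) has moves --b--▸ q1
  q1 = (b.a.0)\{b,c} + (a.(0 + (rec X. b.((b.a.0)\{b,c} + (a.(0 + X))\{a,b}))))\{a,b} has moves ·
Executing bc from P (initial set {p0}):
  [1] b ⇒ {p1}
  [2] c ⇒ {p2}
  P completes σ.
Executing bc from Q (initial set {q0}):
  [1] b ⇒ {q1}
  [2] c ⇒ no successor for Q

bc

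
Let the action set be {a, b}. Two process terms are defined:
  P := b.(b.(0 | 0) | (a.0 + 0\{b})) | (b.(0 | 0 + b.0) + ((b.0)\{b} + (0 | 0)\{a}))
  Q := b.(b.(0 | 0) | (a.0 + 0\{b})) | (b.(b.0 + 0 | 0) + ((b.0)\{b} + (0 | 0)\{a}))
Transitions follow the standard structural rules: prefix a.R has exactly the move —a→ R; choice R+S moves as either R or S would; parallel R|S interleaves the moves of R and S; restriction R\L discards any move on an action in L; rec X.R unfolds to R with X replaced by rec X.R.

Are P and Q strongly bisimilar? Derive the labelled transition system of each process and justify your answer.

Reachable graph of P (15 states):
  p0 = b.(b.(0 | 0) | (a.0 + 0\{b})) | (b.(0 | 0 + b.0) + ((b.0)\{b} + (0 | 0)\{a})) has moves --b--▸ p1, --b--▸ p2
  p1 = b.(0 | 0) | (a.0 + 0\{b}) | (b.(0 | 0 + b.0) + ((b.0)\{b} + (0 | 0)\{a})) has moves --a--▸ p3, --b--▸ p4, --b--▸ p5
  p2 = b.(b.(0 | 0) | (a.0 + 0\{b})) | (0 | 0 + b.0) has moves --b--▸ p5, --b--▸ p6
  p3 = b.(0 | 0) | 0 | (b.(0 | 0 + b.0) + ((b.0)\{b} + (0 | 0)\{a})) has moves --b--▸ p7, --b--▸ p8
  p4 = 0 | 0 | (a.0 + 0\{b}) | (b.(0 | 0 + b.0) + ((b.0)\{b} + (0 | 0)\{a})) has moves --a--▸ p7, --b--▸ p9
  p5 = b.(0 | 0) | (a.0 + 0\{b}) | (0 | 0 + b.0) has moves --a--▸ p8, --b--▸ p10, --b--▸ p9
  p6 = b.(b.(0 | 0) | (a.0 + 0\{b})) | 0 has moves --b--▸ p10
  p7 = 0 | 0 | 0 | (b.(0 | 0 + b.0) + ((b.0)\{b} + (0 | 0)\{a})) has moves --b--▸ p11
  p8 = b.(0 | 0) | 0 | (0 | 0 + b.0) has moves --b--▸ p11, --b--▸ p12
  p9 = 0 | 0 | (a.0 + 0\{b}) | (0 | 0 + b.0) has moves --a--▸ p11, --b--▸ p13
  p10 = b.(0 | 0) | (a.0 + 0\{b}) | 0 has moves --a--▸ p12, --b--▸ p13
  p11 = 0 | 0 | 0 | (0 | 0 + b.0) has moves --b--▸ p14
  p12 = b.(0 | 0) | 0 | 0 has moves --b--▸ p14
  p13 = 0 | 0 | (a.0 + 0\{b}) | 0 has moves --a--▸ p14
  p14 = 0 | 0 | 0 | 0 has moves stopped
Reachable graph of Q (15 states):
  q0 = b.(b.(0 | 0) | (a.0 + 0\{b})) | (b.(b.0 + 0 | 0) + ((b.0)\{b} + (0 | 0)\{a})) has moves --b--▸ q1, --b--▸ q2
  q1 = b.(0 | 0) | (a.0 + 0\{b}) | (b.(b.0 + 0 | 0) + ((b.0)\{b} + (0 | 0)\{a})) has moves --a--▸ q3, --b--▸ q4, --b--▸ q5
  q2 = b.(b.(0 | 0) | (a.0 + 0\{b})) | (b.0 + 0 | 0) has moves --b--▸ q5, --b--▸ q6
  q3 = b.(0 | 0) | 0 | (b.(b.0 + 0 | 0) + ((b.0)\{b} + (0 | 0)\{a})) has moves --b--▸ q7, --b--▸ q8
  q4 = 0 | 0 | (a.0 + 0\{b}) | (b.(b.0 + 0 | 0) + ((b.0)\{b} + (0 | 0)\{a})) has moves --a--▸ q7, --b--▸ q9
  q5 = b.(0 | 0) | (a.0 + 0\{b}) | (b.0 + 0 | 0) has moves --a--▸ q8, --b--▸ q10, --b--▸ q9
  q6 = b.(b.(0 | 0) | (a.0 + 0\{b})) | 0 has moves --b--▸ q10
  q7 = 0 | 0 | 0 | (b.(b.0 + 0 | 0) + ((b.0)\{b} + (0 | 0)\{a})) has moves --b--▸ q11
  q8 = b.(0 | 0) | 0 | (b.0 + 0 | 0) has moves --b--▸ q11, --b--▸ q12
  q9 = 0 | 0 | (a.0 + 0\{b}) | (b.0 + 0 | 0) has moves --a--▸ q11, --b--▸ q13
  q10 = b.(0 | 0) | (a.0 + 0\{b}) | 0 has moves --a--▸ q12, --b--▸ q13
  q11 = 0 | 0 | 0 | (b.0 + 0 | 0) has moves --b--▸ q14
  q12 = b.(0 | 0) | 0 | 0 has moves --b--▸ q14
  q13 = 0 | 0 | (a.0 + 0\{b}) | 0 has moves --a--▸ q14
  q14 = 0 | 0 | 0 | 0 has moves stopped
Coarsest stable partition (strong bisimilarity classes):
  B0 = {p0, q0}
  B1 = {p2, q2}
  B2 = {p6, q6}
  B3 = {p10, p9, q10, q9}
  B4 = {p11, p12, q11, q12}
  B5 = {p14, q14}
  B6 = {p13, q13}
  B7 = {p4, p5, q4, q5}
  B8 = {p7, p8, q7, q8}
  B9 = {p1, q1}
  B10 = {p3, q3}
p0 ∈ B0, q0 ∈ B0 → same block

bisimilar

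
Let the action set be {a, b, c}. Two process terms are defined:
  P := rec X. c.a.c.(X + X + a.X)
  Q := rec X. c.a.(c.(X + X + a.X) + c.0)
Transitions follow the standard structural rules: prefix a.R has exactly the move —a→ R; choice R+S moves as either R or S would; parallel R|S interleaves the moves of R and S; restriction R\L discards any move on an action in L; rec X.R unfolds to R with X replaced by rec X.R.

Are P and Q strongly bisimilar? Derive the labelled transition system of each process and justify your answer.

P ≁ Q

LTS(P): 4 reachable states
  m0 = rec X. c.a.c.(X + X + a.X) :: --c--▸ m1
  m1 = a.c.((rec X. c.a.c.(X + X + a.X)) + (rec X. c.a.c.(X + X + a.X)) + a.(rec X. c.a.c.(X + X + a.X))) :: --a--▸ m2
  m2 = c.((rec X. c.a.c.(X + X + a.X)) + (rec X. c.a.c.(X + X + a.X)) + a.(rec X. c.a.c.(X + X + a.X))) :: --c--▸ m3
  m3 = (rec X. c.a.c.(X + X + a.X)) + (rec X. c.a.c.(X + X + a.X)) + a.(rec X. c.a.c.(X + X + a.X)) :: --a--▸ m0, --c--▸ m1
LTS(Q): 5 reachable states
  n0 = rec X. c.a.(c.(X + X + a.X) + c.0) :: --c--▸ n1
  n1 = a.(c.((rec X. c.a.(c.(X + X + a.X) + c.0)) + (rec X. c.a.(c.(X + X + a.X) + c.0)) + a.(rec X. c.a.(c.(X + X + a.X) + c.0))) + c.0) :: --a--▸ n2
  n2 = c.((rec X. c.a.(c.(X + X + a.X) + c.0)) + (rec X. c.a.(c.(X + X + a.X) + c.0)) + a.(rec X. c.a.(c.(X + X + a.X) + c.0))) + c.0 :: --c--▸ n3, --c--▸ n4
  n3 = (rec X. c.a.(c.(X + X + a.X) + c.0)) + (rec X. c.a.(c.(X + X + a.X) + c.0)) + a.(rec X. c.a.(c.(X + X + a.X) + c.0)) :: --a--▸ n0, --c--▸ n1
  n4 = 0 :: stopped
Coarsest stable partition (strong bisimilarity classes):
  B0 = {m0}
  B1 = {m1}
  B2 = {m2}
  B3 = {m3}
  B4 = {n0}
  B5 = {n1}
  B6 = {n2}
  B7 = {n3}
  B8 = {n4}
m0 ∈ B0, n0 ∈ B4 → different blocks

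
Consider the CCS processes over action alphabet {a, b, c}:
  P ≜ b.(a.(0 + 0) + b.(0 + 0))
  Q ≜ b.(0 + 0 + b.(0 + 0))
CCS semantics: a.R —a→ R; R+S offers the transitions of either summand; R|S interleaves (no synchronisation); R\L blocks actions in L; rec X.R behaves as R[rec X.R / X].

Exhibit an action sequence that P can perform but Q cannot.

ba

Reachable graph of P (3 states):
  s0 = b.(a.(0 + 0) + b.(0 + 0)) → -b-> s1
  s1 = a.(0 + 0) + b.(0 + 0) → -a-> s2, -b-> s2
  s2 = 0 + 0 → (no moves)
Reachable graph of Q (3 states):
  t0 = b.(0 + 0 + b.(0 + 0)) → -b-> t1
  t1 = 0 + 0 + b.(0 + 0) → -b-> t2
  t2 = 0 + 0 → (no moves)
Run σ = ⟨ba⟩ on P: start {s0}
  step 1 (b): {s1}
  step 2 (a): {s2}
  — P admits the full trace.
Run σ = ⟨ba⟩ on Q: start {t0}
  step 1 (b): {t1}
  step 2 (a): ∅ (Q stuck)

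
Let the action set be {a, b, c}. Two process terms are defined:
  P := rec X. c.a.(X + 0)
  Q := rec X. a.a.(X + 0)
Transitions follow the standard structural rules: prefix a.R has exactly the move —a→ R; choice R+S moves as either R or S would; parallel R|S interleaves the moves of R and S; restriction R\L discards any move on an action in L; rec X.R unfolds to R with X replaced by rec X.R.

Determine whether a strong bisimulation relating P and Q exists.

P ≁ Q

LTS(P): 3 reachable states
  s0 = rec X. c.a.(X + 0) ⊢ =c=> s1
  s1 = a.((rec X. c.a.(X + 0)) + 0) ⊢ =a=> s2
  s2 = (rec X. c.a.(X + 0)) + 0 ⊢ =c=> s1
LTS(Q): 3 reachable states
  t0 = rec X. a.a.(X + 0) ⊢ =a=> t1
  t1 = a.((rec X. a.a.(X + 0)) + 0) ⊢ =a=> t2
  t2 = (rec X. a.a.(X + 0)) + 0 ⊢ =a=> t1
Bisimilarity quotient blocks:
  B0 = {s0, s2}
  B1 = {s1}
  B2 = {t0, t1, t2}
s0 ∈ B0, t0 ∈ B2 → different blocks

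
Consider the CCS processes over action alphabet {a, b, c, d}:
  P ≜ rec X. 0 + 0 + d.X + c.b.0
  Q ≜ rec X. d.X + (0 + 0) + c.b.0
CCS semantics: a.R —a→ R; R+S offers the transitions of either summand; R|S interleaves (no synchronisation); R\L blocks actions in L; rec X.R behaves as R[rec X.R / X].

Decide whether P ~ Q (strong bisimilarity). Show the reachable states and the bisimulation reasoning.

P ~ Q

Reachable graph of P (3 states):
  p0 = rec X. 0 + 0 + d.X + c.b.0 ⊢ —c→ p1, —d→ p0
  p1 = b.0 ⊢ —b→ p2
  p2 = 0 ⊢ ·
Reachable graph of Q (3 states):
  q0 = rec X. d.X + (0 + 0) + c.b.0 ⊢ —c→ q1, —d→ q0
  q1 = b.0 ⊢ —b→ q2
  q2 = 0 ⊢ ·
Bisimilarity quotient blocks:
  B0 = {p0, q0}
  B1 = {p1, q1}
  B2 = {p2, q2}
p0 ∈ B0, q0 ∈ B0 → same block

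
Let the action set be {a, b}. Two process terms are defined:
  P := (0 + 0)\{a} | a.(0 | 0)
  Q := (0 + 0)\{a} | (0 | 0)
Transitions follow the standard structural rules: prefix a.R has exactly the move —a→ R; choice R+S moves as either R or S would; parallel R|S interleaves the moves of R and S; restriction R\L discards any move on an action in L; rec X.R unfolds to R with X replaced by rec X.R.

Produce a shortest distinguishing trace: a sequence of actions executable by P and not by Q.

P's transition system — 2 states:
  s0 = (0 + 0)\{a} | a.(0 | 0) :: ··a··> s1
  s1 = (0 + 0)\{a} | (0 | 0) :: stopped
Q's transition system — 1 states:
  t0 = (0 + 0)\{a} | (0 | 0) :: stopped
Run σ = ⟨a⟩ on P: start {s0}
  after a @ step 1: {s1}
  ✓ P
Run σ = ⟨a⟩ on Q: start {t0}
  after a @ step 1: ∅ (Q stuck)

a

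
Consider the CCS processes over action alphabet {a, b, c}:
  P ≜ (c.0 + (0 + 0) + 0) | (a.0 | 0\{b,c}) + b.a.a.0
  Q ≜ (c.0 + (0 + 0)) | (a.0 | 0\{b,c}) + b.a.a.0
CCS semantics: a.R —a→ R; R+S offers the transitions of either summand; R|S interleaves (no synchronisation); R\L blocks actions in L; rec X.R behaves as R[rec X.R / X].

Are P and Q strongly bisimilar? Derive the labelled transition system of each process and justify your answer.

Reachable graph of P (7 states):
  s0 = (c.0 + (0 + 0) + 0) | (a.0 | 0\{b,c}) + b.a.a.0 → =a=> s1, =b=> s2, =c=> s3
  s1 = (c.0 + (0 + 0) + 0) | (0 | 0\{b,c}) → =c=> s4
  s2 = a.a.0 → =a=> s5
  s3 = 0 | (a.0 | 0\{b,c}) → =a=> s4
  s4 = 0 | (0 | 0\{b,c}) → ∅
  s5 = a.0 → =a=> s6
  s6 = 0 → ∅
Reachable graph of Q (7 states):
  t0 = (c.0 + (0 + 0)) | (a.0 | 0\{b,c}) + b.a.a.0 → =a=> t1, =b=> t2, =c=> t3
  t1 = (c.0 + (0 + 0)) | (0 | 0\{b,c}) → =c=> t4
  t2 = a.a.0 → =a=> t5
  t3 = 0 | (a.0 | 0\{b,c}) → =a=> t4
  t4 = 0 | (0 | 0\{b,c}) → ∅
  t5 = a.0 → =a=> t6
  t6 = 0 → ∅
Bisimilarity quotient blocks:
  B0 = {s0, t0}
  B1 = {s3, s5, t3, t5}
  B2 = {s4, s6, t4, t6}
  B3 = {s1, t1}
  B4 = {s2, t2}
s0 ∈ B0, t0 ∈ B0 → same block

YES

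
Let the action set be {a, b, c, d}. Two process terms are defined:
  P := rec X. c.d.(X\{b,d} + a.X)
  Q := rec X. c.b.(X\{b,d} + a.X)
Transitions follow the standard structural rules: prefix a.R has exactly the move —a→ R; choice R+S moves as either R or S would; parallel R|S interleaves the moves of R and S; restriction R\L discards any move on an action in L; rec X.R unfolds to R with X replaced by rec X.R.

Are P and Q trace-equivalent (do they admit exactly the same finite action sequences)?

trace-distinct — witness ⟨cd⟩

LTS(P): 4 reachable states
  u0 = rec X. c.d.(X\{b,d} + a.X) ⊢ =c=> u1
  u1 = d.((rec X. c.d.(X\{b,d} + a.X))\{b,d} + a.(rec X. c.d.(X\{b,d} + a.X))) ⊢ =d=> u2
  u2 = (rec X. c.d.(X\{b,d} + a.X))\{b,d} + a.(rec X. c.d.(X\{b,d} + a.X)) ⊢ =a=> u0, =c=> u3
  u3 = (d.((rec X. c.d.(X\{b,d} + a.X))\{b,d} + a.(rec X. c.d.(X\{b,d} + a.X))))\{b,d} ⊢ (no moves)
LTS(Q): 4 reachable states
  v0 = rec X. c.b.(X\{b,d} + a.X) ⊢ =c=> v1
  v1 = b.((rec X. c.b.(X\{b,d} + a.X))\{b,d} + a.(rec X. c.b.(X\{b,d} + a.X))) ⊢ =b=> v2
  v2 = (rec X. c.b.(X\{b,d} + a.X))\{b,d} + a.(rec X. c.b.(X\{b,d} + a.X)) ⊢ =a=> v0, =c=> v3
  v3 = (b.((rec X. c.b.(X\{b,d} + a.X))\{b,d} + a.(rec X. c.b.(X\{b,d} + a.X))))\{b,d} ⊢ (no moves)
Executing cd from P (initial set {u0}):
  step 1 (c): {u1}
  step 2 (d): {u2}
  P completes σ.
Executing cd from Q (initial set {v0}):
  step 1 (c): {v1}
  step 2 (d): ∅ (Q stuck)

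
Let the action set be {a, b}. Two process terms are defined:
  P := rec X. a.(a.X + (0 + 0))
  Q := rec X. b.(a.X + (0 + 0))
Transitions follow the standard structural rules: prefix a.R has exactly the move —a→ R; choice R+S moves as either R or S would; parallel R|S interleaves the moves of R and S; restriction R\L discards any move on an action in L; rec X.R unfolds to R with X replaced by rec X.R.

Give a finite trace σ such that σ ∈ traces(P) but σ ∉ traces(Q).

P's transition system — 2 states:
  u0 = rec X. a.(a.X + (0 + 0)) :: =a=> u1
  u1 = a.(rec X. a.(a.X + (0 + 0))) + (0 + 0) :: =a=> u0
Q's transition system — 2 states:
  v0 = rec X. b.(a.X + (0 + 0)) :: =b=> v1
  v1 = a.(rec X. b.(a.X + (0 + 0))) + (0 + 0) :: =a=> v0
Trace ⟨a⟩ through P, begin at {u0}:
  [1] a ⇒ {u1}
  P completes σ.
Trace ⟨a⟩ through Q, begin at {v0}:
  [1] a ⇒ no successor for Q

a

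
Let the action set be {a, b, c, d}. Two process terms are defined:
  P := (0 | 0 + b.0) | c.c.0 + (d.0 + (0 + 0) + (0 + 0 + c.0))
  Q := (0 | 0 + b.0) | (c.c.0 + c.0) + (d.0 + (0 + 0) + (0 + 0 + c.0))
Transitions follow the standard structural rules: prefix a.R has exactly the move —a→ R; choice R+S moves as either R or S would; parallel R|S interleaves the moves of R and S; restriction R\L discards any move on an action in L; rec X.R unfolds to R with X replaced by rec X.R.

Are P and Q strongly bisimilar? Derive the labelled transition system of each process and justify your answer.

P's transition system — 7 states:
  s0 = (0 | 0 + b.0) | c.c.0 + (d.0 + (0 + 0) + (0 + 0 + c.0)) ⊢ --b--▸ s1, --c--▸ s2, --c--▸ s3, --d--▸ s3
  s1 = 0 | c.c.0 ⊢ --c--▸ s4
  s2 = (0 | 0 + b.0) | c.0 ⊢ --b--▸ s4, --c--▸ s5
  s3 = 0 ⊢ deadlocked
  s4 = 0 | c.0 ⊢ --c--▸ s6
  s5 = (0 | 0 + b.0) | 0 ⊢ --b--▸ s6
  s6 = 0 | 0 ⊢ deadlocked
Q's transition system — 7 states:
  t0 = (0 | 0 + b.0) | (c.c.0 + c.0) + (d.0 + (0 + 0) + (0 + 0 + c.0)) ⊢ --b--▸ t1, --c--▸ t2, --c--▸ t3, --c--▸ t4, --d--▸ t4
  t1 = 0 | (c.c.0 + c.0) ⊢ --c--▸ t5, --c--▸ t6
  t2 = (0 | 0 + b.0) | 0 ⊢ --b--▸ t5
  t3 = (0 | 0 + b.0) | c.0 ⊢ --b--▸ t6, --c--▸ t2
  t4 = 0 ⊢ deadlocked
  t5 = 0 | 0 ⊢ deadlocked
  t6 = 0 | c.0 ⊢ --c--▸ t5
Bisimilarity quotient blocks:
  B0 = {s0}
  B1 = {s3, s6, t4, t5}
  B2 = {s2, t3}
  B3 = {s4, t6}
  B4 = {s5, t2}
  B5 = {s1}
  B6 = {t0}
  B7 = {t1}
s0 ∈ B0, t0 ∈ B6 → different blocks

not bisimilar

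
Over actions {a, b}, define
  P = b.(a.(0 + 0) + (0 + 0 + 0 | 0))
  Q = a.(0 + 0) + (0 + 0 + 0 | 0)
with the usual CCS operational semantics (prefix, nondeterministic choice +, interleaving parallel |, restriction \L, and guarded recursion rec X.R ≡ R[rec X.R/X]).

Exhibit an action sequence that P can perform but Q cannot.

LTS(P): 3 reachable states
  p0 = b.(a.(0 + 0) + (0 + 0 + 0 | 0)) has moves --b--▸ p1
  p1 = a.(0 + 0) + (0 + 0 + 0 | 0) has moves --a--▸ p2
  p2 = 0 + 0 has moves ·
LTS(Q): 2 reachable states
  q0 = a.(0 + 0) + (0 + 0 + 0 | 0) has moves --a--▸ q1
  q1 = 0 + 0 has moves ·
Executing b from P (initial set {p0}):
  after b @ step 1: {p1}
  ✓ P
Executing b from Q (initial set {q0}):
  after b @ step 1: ∅ (Q stuck)

b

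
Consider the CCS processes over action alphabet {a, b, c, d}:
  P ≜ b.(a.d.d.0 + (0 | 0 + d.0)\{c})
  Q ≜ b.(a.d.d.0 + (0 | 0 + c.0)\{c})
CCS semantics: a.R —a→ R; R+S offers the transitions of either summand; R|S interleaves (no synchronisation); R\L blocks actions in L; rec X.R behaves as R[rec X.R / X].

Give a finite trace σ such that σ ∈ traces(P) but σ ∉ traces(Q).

bd

Reachable graph of P (6 states):
  u0 = b.(a.d.d.0 + (0 | 0 + d.0)\{c}) :: ··b··> u1
  u1 = a.d.d.0 + (0 | 0 + d.0)\{c} :: ··a··> u2, ··d··> u3
  u2 = d.d.0 :: ··d··> u4
  u3 = 0\{c} :: stopped
  u4 = d.0 :: ··d··> u5
  u5 = 0 :: stopped
Reachable graph of Q (5 states):
  v0 = b.(a.d.d.0 + (0 | 0 + c.0)\{c}) :: ··b··> v1
  v1 = a.d.d.0 + (0 | 0 + c.0)\{c} :: ··a··> v2
  v2 = d.d.0 :: ··d··> v3
  v3 = d.0 :: ··d··> v4
  v4 = 0 :: stopped
Trace ⟨bd⟩ through P, begin at {u0}:
  after b @ step 1: {u1}
  after d @ step 2: {u3}
  ✓ P
Trace ⟨bd⟩ through Q, begin at {v0}:
  after b @ step 1: {v1}
  after d @ step 2: ∅  — Q cannot continue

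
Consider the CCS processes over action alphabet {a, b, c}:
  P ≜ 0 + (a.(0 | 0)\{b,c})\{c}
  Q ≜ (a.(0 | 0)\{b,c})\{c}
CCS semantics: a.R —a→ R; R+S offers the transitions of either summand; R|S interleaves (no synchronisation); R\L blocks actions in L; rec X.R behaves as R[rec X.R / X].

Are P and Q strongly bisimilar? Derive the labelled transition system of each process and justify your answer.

LTS(P): 2 reachable states
  m0 = 0 + (a.(0 | 0)\{b,c})\{c} | =a=> m1
  m1 = (0 | 0)\{b,c}\{c} | ∅
LTS(Q): 2 reachable states
  n0 = (a.(0 | 0)\{b,c})\{c} | =a=> n1
  n1 = (0 | 0)\{b,c}\{c} | ∅
Bisimilarity quotient blocks:
  B0 = {m0, n0}
  B1 = {m1, n1}
m0 ∈ B0, n0 ∈ B0 → same block

YES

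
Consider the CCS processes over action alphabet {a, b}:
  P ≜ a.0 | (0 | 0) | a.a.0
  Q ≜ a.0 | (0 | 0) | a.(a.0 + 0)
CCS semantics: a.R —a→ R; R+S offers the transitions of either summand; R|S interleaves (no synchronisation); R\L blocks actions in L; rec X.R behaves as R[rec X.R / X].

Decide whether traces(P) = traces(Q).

YES

LTS(P): 6 reachable states
  p0 = a.0 | (0 | 0) | a.a.0 ⊢ —a→ p1, —a→ p2
  p1 = 0 | (0 | 0) | a.a.0 ⊢ —a→ p3
  p2 = a.0 | (0 | 0) | a.0 ⊢ —a→ p3, —a→ p4
  p3 = 0 | (0 | 0) | a.0 ⊢ —a→ p5
  p4 = a.0 | (0 | 0) | 0 ⊢ —a→ p5
  p5 = 0 | (0 | 0) | 0 ⊢ (no moves)
LTS(Q): 6 reachable states
  q0 = a.0 | (0 | 0) | a.(a.0 + 0) ⊢ —a→ q1, —a→ q2
  q1 = 0 | (0 | 0) | a.(a.0 + 0) ⊢ —a→ q3
  q2 = a.0 | (0 | 0) | (a.0 + 0) ⊢ —a→ q3, —a→ q4
  q3 = 0 | (0 | 0) | (a.0 + 0) ⊢ —a→ q5
  q4 = a.0 | (0 | 0) | 0 ⊢ —a→ q5
  q5 = 0 | (0 | 0) | 0 ⊢ (no moves)
Coarsest stable partition (strong bisimilarity classes):
  B0 = {p0, q0}
  B1 = {p1, p2, q1, q2}
  B2 = {p3, p4, q3, q4}
  B3 = {p5, q5}
p0 ∈ B0, q0 ∈ B0 → same block
Bisimilar ⇒ trace-equivalent.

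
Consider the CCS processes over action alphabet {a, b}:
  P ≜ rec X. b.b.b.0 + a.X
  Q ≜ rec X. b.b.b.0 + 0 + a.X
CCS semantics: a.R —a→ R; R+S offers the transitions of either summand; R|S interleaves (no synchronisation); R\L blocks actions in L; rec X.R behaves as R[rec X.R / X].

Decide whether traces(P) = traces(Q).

YES

LTS(P): 4 reachable states
  p0 = rec X. b.b.b.0 + a.X ⊢ ··a··> p0, ··b··> p1
  p1 = b.b.0 ⊢ ··b··> p2
  p2 = b.0 ⊢ ··b··> p3
  p3 = 0 ⊢ ·
LTS(Q): 4 reachable states
  q0 = rec X. b.b.b.0 + 0 + a.X ⊢ ··a··> q0, ··b··> q1
  q1 = b.b.0 ⊢ ··b··> q2
  q2 = b.0 ⊢ ··b··> q3
  q3 = 0 ⊢ ·
Partition-refinement fixed point:
  B0 = {p0, q0}
  B1 = {p1, q1}
  B2 = {p2, q2}
  B3 = {p3, q3}
p0 ∈ B0, q0 ∈ B0 → same block
Bisimilar ⇒ trace-equivalent.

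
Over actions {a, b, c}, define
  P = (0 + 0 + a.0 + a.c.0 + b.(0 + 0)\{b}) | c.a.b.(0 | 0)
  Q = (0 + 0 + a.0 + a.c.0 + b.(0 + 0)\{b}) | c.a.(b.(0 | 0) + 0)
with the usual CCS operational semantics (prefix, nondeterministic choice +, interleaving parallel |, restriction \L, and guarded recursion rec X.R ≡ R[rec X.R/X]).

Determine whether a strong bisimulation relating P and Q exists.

YES

Reachable graph of P (16 states):
  m0 = (0 + 0 + a.0 + a.c.0 + b.(0 + 0)\{b}) | c.a.b.(0 | 0) → --a--▸ m1, --a--▸ m2, --b--▸ m3, --c--▸ m4
  m1 = 0 | c.a.b.(0 | 0) → --c--▸ m5
  m2 = c.0 | c.a.b.(0 | 0) → --c--▸ m1, --c--▸ m6
  m3 = (0 + 0)\{b} | c.a.b.(0 | 0) → --c--▸ m7
  m4 = (0 + 0 + a.0 + a.c.0 + b.(0 + 0)\{b}) | a.b.(0 | 0) → --a--▸ m5, --a--▸ m6, --a--▸ m8, --b--▸ m7
  m5 = 0 | a.b.(0 | 0) → --a--▸ m9
  m6 = c.0 | a.b.(0 | 0) → --a--▸ m10, --c--▸ m5
  m7 = (0 + 0)\{b} | a.b.(0 | 0) → --a--▸ m11
  m8 = (0 + 0 + a.0 + a.c.0 + b.(0 + 0)\{b}) | b.(0 | 0) → --a--▸ m10, --a--▸ m9, --b--▸ m11, --b--▸ m12
  m9 = 0 | b.(0 | 0) → --b--▸ m13
  m10 = c.0 | b.(0 | 0) → --b--▸ m14, --c--▸ m9
  m11 = (0 + 0)\{b} | b.(0 | 0) → --b--▸ m15
  m12 = (0 + 0 + a.0 + a.c.0 + b.(0 + 0)\{b}) | (0 | 0) → --a--▸ m13, --a--▸ m14, --b--▸ m15
  m13 = 0 | (0 | 0) → ∅
  m14 = c.0 | (0 | 0) → --c--▸ m13
  m15 = (0 + 0)\{b} | (0 | 0) → ∅
Reachable graph of Q (16 states):
  n0 = (0 + 0 + a.0 + a.c.0 + b.(0 + 0)\{b}) | c.a.(b.(0 | 0) + 0) → --a--▸ n1, --a--▸ n2, --b--▸ n3, --c--▸ n4
  n1 = 0 | c.a.(b.(0 | 0) + 0) → --c--▸ n5
  n2 = c.0 | c.a.(b.(0 | 0) + 0) → --c--▸ n1, --c--▸ n6
  n3 = (0 + 0)\{b} | c.a.(b.(0 | 0) + 0) → --c--▸ n7
  n4 = (0 + 0 + a.0 + a.c.0 + b.(0 + 0)\{b}) | a.(b.(0 | 0) + 0) → --a--▸ n5, --a--▸ n6, --a--▸ n8, --b--▸ n7
  n5 = 0 | a.(b.(0 | 0) + 0) → --a--▸ n9
  n6 = c.0 | a.(b.(0 | 0) + 0) → --a--▸ n10, --c--▸ n5
  n7 = (0 + 0)\{b} | a.(b.(0 | 0) + 0) → --a--▸ n11
  n8 = (0 + 0 + a.0 + a.c.0 + b.(0 + 0)\{b}) | (b.(0 | 0) + 0) → --a--▸ n10, --a--▸ n9, --b--▸ n11, --b--▸ n12
  n9 = 0 | (b.(0 | 0) + 0) → --b--▸ n13
  n10 = c.0 | (b.(0 | 0) + 0) → --b--▸ n14, --c--▸ n9
  n11 = (0 + 0)\{b} | (b.(0 | 0) + 0) → --b--▸ n15
  n12 = (0 + 0 + a.0 + a.c.0 + b.(0 + 0)\{b}) | (0 | 0) → --a--▸ n13, --a--▸ n14, --b--▸ n15
  n13 = 0 | (0 | 0) → ∅
  n14 = c.0 | (0 | 0) → --c--▸ n13
  n15 = (0 + 0)\{b} | (0 | 0) → ∅
Coarsest stable partition (strong bisimilarity classes):
  B0 = {m0, n0}
  B1 = {m2, n2}
  B2 = {m1, m3, n1, n3}
  B3 = {m5, m7, n5, n7}
  B4 = {m11, m9, n11, n9}
  B5 = {m13, m15, n13, n15}
  B6 = {m6, n6}
  B7 = {m10, n10}
  B8 = {m14, n14}
  B9 = {m4, n4}
  B10 = {m8, n8}
  B11 = {m12, n12}
m0 ∈ B0, n0 ∈ B0 → same block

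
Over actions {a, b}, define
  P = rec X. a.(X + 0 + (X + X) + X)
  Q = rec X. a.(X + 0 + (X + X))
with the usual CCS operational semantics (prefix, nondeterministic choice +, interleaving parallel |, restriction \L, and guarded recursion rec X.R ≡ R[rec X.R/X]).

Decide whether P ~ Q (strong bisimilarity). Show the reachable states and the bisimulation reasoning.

Reachable graph of P (2 states):
  u0 = rec X. a.(X + 0 + (X + X) + X) | -a-> u1
  u1 = (rec X. a.(X + 0 + (X + X) + X)) + 0 + ((rec X. a.(X + 0 + (X + X) + X)) + (rec X. a.(X + 0 + (X + X) + X))) + (rec X. a.(X + 0 + (X + X) + X)) | -a-> u1
Reachable graph of Q (2 states):
  v0 = rec X. a.(X + 0 + (X + X)) | -a-> v1
  v1 = (rec X. a.(X + 0 + (X + X))) + 0 + ((rec X. a.(X + 0 + (X + X))) + (rec X. a.(X + 0 + (X + X)))) | -a-> v1
Bisimilarity quotient blocks:
  B0 = {u0, u1, v0, v1}
u0 ∈ B0, v0 ∈ B0 → same block

bisimilar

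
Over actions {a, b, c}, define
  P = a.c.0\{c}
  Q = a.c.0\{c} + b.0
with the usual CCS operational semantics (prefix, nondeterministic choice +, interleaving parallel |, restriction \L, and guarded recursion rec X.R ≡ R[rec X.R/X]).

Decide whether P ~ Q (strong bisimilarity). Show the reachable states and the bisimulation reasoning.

NO

P's transition system — 3 states:
  u0 = a.c.0\{c} → ··a··> u1
  u1 = c.0\{c} → ··c··> u2
  u2 = 0\{c} → stopped
Q's transition system — 4 states:
  v0 = a.c.0\{c} + b.0 → ··a··> v1, ··b··> v2
  v1 = c.0\{c} → ··c··> v3
  v2 = 0 → stopped
  v3 = 0\{c} → stopped
Bisimilarity quotient blocks:
  B0 = {u0}
  B1 = {u1, v1}
  B2 = {u2, v2, v3}
  B3 = {v0}
u0 ∈ B0, v0 ∈ B3 → different blocks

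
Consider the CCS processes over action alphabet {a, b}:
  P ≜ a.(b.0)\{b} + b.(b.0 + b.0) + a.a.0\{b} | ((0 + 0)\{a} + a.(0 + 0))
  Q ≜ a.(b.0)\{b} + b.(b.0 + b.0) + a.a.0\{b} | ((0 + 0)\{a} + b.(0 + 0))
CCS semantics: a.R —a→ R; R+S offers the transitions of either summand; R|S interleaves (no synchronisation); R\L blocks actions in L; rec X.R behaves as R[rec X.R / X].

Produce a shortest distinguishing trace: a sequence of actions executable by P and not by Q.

aaa

P's transition system — 9 states:
  m0 = a.(b.0)\{b} + b.(b.0 + b.0) + a.a.0\{b} | ((0 + 0)\{a} + a.(0 + 0)) ⊢ ··a··> m1, ··a··> m2, ··a··> m3, ··b··> m4
  m1 = (b.0)\{b} ⊢ (no moves)
  m2 = a.0\{b} | ((0 + 0)\{a} + a.(0 + 0)) ⊢ ··a··> m5, ··a··> m6
  m3 = a.a.0\{b} | (0 + 0) ⊢ ··a··> m6
  m4 = b.0 + b.0 ⊢ ··b··> m7
  m5 = 0\{b} | ((0 + 0)\{a} + a.(0 + 0)) ⊢ ··a··> m8
  m6 = a.0\{b} | (0 + 0) ⊢ ··a··> m8
  m7 = 0 ⊢ (no moves)
  m8 = 0\{b} | (0 + 0) ⊢ (no moves)
Q's transition system — 9 states:
  n0 = a.(b.0)\{b} + b.(b.0 + b.0) + a.a.0\{b} | ((0 + 0)\{a} + b.(0 + 0)) ⊢ ··a··> n1, ··a··> n2, ··b··> n3, ··b··> n4
  n1 = (b.0)\{b} ⊢ (no moves)
  n2 = a.0\{b} | ((0 + 0)\{a} + b.(0 + 0)) ⊢ ··a··> n5, ··b··> n6
  n3 = a.a.0\{b} | (0 + 0) ⊢ ··a··> n6
  n4 = b.0 + b.0 ⊢ ··b··> n7
  n5 = 0\{b} | ((0 + 0)\{a} + b.(0 + 0)) ⊢ ··b··> n8
  n6 = a.0\{b} | (0 + 0) ⊢ ··a··> n8
  n7 = 0 ⊢ (no moves)
  n8 = 0\{b} | (0 + 0) ⊢ (no moves)
Run σ = ⟨aaa⟩ on P: start {m0}
  after a @ step 1: {m1, m2, m3}
  after a @ step 2: {m5, m6}
  after a @ step 3: {m8}
  P completes σ.
Run σ = ⟨aaa⟩ on Q: start {n0}
  after a @ step 1: {n1, n2}
  after a @ step 2: {n5}
  after a @ step 3: ∅  — Q cannot continue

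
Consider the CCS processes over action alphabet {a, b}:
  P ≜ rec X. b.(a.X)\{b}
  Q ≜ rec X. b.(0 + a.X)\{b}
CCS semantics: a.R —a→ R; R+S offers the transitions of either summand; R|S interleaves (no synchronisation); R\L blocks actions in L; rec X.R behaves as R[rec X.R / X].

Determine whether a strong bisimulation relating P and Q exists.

LTS(P): 3 reachable states
  u0 = rec X. b.(a.X)\{b} → =b=> u1
  u1 = (a.(rec X. b.(a.X)\{b}))\{b} → =a=> u2
  u2 = (rec X. b.(a.X)\{b})\{b} → stopped
LTS(Q): 3 reachable states
  v0 = rec X. b.(0 + a.X)\{b} → =b=> v1
  v1 = (0 + a.(rec X. b.(0 + a.X)\{b}))\{b} → =a=> v2
  v2 = (rec X. b.(0 + a.X)\{b})\{b} → stopped
Bisimilarity quotient blocks:
  B0 = {u0, v0}
  B1 = {u1, v1}
  B2 = {u2, v2}
u0 ∈ B0, v0 ∈ B0 → same block

P ~ Q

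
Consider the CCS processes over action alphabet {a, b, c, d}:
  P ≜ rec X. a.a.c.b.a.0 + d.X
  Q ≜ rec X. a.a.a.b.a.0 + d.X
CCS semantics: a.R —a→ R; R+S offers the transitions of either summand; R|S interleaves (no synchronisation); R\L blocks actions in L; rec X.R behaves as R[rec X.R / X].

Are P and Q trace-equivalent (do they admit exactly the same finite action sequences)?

LTS(P): 6 reachable states
  s0 = rec X. a.a.c.b.a.0 + d.X | --a--▸ s1, --d--▸ s0
  s1 = a.c.b.a.0 | --a--▸ s2
  s2 = c.b.a.0 | --c--▸ s3
  s3 = b.a.0 | --b--▸ s4
  s4 = a.0 | --a--▸ s5
  s5 = 0 | ·
LTS(Q): 6 reachable states
  t0 = rec X. a.a.a.b.a.0 + d.X | --a--▸ t1, --d--▸ t0
  t1 = a.a.b.a.0 | --a--▸ t2
  t2 = a.b.a.0 | --a--▸ t3
  t3 = b.a.0 | --b--▸ t4
  t4 = a.0 | --a--▸ t5
  t5 = 0 | ·
Trace ⟨aac⟩ through P, begin at {s0}:
  after a @ step 1: {s1}
  after a @ step 2: {s2}
  after c @ step 3: {s3}
  ✓ P
Trace ⟨aac⟩ through Q, begin at {t0}:
  after a @ step 1: {t1}
  after a @ step 2: {t2}
  after c @ step 3: ∅  — Q cannot continue

traces(P) ≠ traces(Q) — witness ⟨aac⟩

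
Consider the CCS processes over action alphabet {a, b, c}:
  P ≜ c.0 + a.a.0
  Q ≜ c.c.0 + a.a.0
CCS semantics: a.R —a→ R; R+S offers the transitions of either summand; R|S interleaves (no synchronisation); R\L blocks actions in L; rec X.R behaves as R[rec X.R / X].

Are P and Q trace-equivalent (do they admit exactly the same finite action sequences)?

Reachable graph of P (3 states):
  u0 = c.0 + a.a.0 | =a=> u1, =c=> u2
  u1 = a.0 | =a=> u2
  u2 = 0 | ·
Reachable graph of Q (4 states):
  v0 = c.c.0 + a.a.0 | =a=> v1, =c=> v2
  v1 = a.0 | =a=> v3
  v2 = c.0 | =c=> v3
  v3 = 0 | ·
Executing cc from Q (initial set {v0}):
  after c @ step 1: {v2}
  after c @ step 2: {v3}
  — Q admits the full trace.
Executing cc from P (initial set {u0}):
  after c @ step 1: {u2}
  after c @ step 2: ∅ (P stuck)

trace-distinct — witness ⟨cc⟩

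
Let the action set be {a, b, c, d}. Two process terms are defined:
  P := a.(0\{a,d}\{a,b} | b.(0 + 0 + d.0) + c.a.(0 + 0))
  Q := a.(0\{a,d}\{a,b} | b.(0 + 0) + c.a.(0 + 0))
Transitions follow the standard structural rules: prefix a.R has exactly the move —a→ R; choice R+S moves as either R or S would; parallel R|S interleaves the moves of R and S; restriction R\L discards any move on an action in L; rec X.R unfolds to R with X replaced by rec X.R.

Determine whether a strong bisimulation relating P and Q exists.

Reachable graph of P (6 states):
  m0 = a.(0\{a,d}\{a,b} | b.(0 + 0 + d.0) + c.a.(0 + 0)) has moves --a--▸ m1
  m1 = 0\{a,d}\{a,b} | b.(0 + 0 + d.0) + c.a.(0 + 0) has moves --b--▸ m2, --c--▸ m3
  m2 = 0\{a,d}\{a,b} | (0 + 0 + d.0) has moves --d--▸ m4
  m3 = a.(0 + 0) has moves --a--▸ m5
  m4 = 0\{a,d}\{a,b} | 0 has moves stopped
  m5 = 0 + 0 has moves stopped
Reachable graph of Q (5 states):
  n0 = a.(0\{a,d}\{a,b} | b.(0 + 0) + c.a.(0 + 0)) has moves --a--▸ n1
  n1 = 0\{a,d}\{a,b} | b.(0 + 0) + c.a.(0 + 0) has moves --b--▸ n2, --c--▸ n3
  n2 = 0\{a,d}\{a,b} | (0 + 0) has moves stopped
  n3 = a.(0 + 0) has moves --a--▸ n4
  n4 = 0 + 0 has moves stopped
Coarsest stable partition (strong bisimilarity classes):
  B0 = {m0}
  B1 = {m1}
  B2 = {m2}
  B3 = {m4, m5, n2, n4}
  B4 = {m3, n3}
  B5 = {n0}
  B6 = {n1}
m0 ∈ B0, n0 ∈ B5 → different blocks

not bisimilar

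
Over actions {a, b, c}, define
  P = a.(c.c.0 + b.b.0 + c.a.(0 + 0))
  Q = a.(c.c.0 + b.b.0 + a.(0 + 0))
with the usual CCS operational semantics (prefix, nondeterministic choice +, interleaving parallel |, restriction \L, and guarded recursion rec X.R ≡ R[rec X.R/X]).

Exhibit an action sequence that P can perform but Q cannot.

Reachable graph of P (7 states):
  p0 = a.(c.c.0 + b.b.0 + c.a.(0 + 0)) :: -a-> p1
  p1 = c.c.0 + b.b.0 + c.a.(0 + 0) :: -b-> p2, -c-> p3, -c-> p4
  p2 = b.0 :: -b-> p5
  p3 = a.(0 + 0) :: -a-> p6
  p4 = c.0 :: -c-> p5
  p5 = 0 :: deadlocked
  p6 = 0 + 0 :: deadlocked
Reachable graph of Q (6 states):
  q0 = a.(c.c.0 + b.b.0 + a.(0 + 0)) :: -a-> q1
  q1 = c.c.0 + b.b.0 + a.(0 + 0) :: -a-> q2, -b-> q3, -c-> q4
  q2 = 0 + 0 :: deadlocked
  q3 = b.0 :: -b-> q5
  q4 = c.0 :: -c-> q5
  q5 = 0 :: deadlocked
Executing aca from P (initial set {p0}):
  step 1 (a): {p1}
  step 2 (c): {p3, p4}
  step 3 (a): {p6}
  — P admits the full trace.
Executing aca from Q (initial set {q0}):
  step 1 (a): {q1}
  step 2 (c): {q4}
  step 3 (a): ∅  — Q cannot continue

aca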